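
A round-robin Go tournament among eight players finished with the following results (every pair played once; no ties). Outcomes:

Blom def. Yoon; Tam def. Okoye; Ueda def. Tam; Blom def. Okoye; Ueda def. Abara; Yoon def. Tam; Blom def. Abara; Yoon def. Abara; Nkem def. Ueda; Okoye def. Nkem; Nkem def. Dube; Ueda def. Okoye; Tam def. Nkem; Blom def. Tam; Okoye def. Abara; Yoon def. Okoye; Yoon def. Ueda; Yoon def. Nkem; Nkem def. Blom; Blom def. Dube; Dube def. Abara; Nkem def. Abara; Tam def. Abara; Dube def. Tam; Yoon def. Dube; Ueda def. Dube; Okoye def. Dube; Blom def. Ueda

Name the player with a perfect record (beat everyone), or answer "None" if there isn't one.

None

Highest win total is Yoon with 6 (out of 7 possible).
Yoon lost to Blom, so no player went undefeated.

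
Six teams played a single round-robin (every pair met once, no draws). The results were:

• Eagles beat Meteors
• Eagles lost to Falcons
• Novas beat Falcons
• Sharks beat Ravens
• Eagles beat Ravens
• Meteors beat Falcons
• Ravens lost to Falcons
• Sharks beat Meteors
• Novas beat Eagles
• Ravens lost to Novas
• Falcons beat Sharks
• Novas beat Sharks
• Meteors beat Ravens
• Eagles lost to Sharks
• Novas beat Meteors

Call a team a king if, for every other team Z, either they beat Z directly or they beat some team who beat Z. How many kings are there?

1

Sharks cannot reach Novas in two steps.
Eagles cannot reach Sharks, Novas in two steps.
Ravens cannot reach Sharks, Eagles, Falcons, Meteors, Novas in two steps.
Falcons cannot reach Novas in two steps.
Meteors cannot reach Novas in two steps.
Novas reaches everyone (king).
Kings: Novas — 1.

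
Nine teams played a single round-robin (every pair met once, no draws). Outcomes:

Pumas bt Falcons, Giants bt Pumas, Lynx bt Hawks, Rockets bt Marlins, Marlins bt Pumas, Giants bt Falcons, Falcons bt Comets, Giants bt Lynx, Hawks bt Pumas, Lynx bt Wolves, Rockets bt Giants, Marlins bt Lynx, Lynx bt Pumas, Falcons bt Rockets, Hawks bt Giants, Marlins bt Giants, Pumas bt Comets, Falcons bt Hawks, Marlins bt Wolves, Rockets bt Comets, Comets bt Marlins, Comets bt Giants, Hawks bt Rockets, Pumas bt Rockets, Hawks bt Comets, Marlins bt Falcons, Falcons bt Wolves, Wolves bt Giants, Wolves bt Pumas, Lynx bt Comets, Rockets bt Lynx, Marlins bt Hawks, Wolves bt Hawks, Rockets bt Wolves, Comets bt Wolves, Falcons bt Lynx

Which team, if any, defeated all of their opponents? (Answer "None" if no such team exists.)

Highest win total is Marlins with 6 (out of 8 possible).
Marlins lost to Comets, Rockets, so no team went undefeated.

None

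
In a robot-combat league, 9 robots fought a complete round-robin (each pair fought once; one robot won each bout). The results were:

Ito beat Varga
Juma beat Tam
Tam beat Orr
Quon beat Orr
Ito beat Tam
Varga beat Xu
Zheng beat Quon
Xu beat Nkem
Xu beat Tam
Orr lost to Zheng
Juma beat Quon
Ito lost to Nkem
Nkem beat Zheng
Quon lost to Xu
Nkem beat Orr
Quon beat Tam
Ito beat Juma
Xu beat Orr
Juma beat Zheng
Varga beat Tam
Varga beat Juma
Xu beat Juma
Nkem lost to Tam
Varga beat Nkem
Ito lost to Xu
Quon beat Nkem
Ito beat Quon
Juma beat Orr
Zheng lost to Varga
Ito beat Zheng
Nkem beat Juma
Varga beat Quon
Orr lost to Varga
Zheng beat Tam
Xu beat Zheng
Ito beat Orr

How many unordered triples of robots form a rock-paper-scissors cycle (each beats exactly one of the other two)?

Win totals: Juma 4, Quon 3, Tam 2, Nkem 4, Orr 0, Zheng 3, Varga 7, Ito 6, Xu 7.
A robot with w wins dominates both others in C(w,2) triples; summing gives 6 + 3 + 1 + 6 + 0 + 3 + 21 + 15 + 21 = 76 transitive triples.
Total triples C(9,3) = 84, so cyclic triples = 84 − 76 = 8.

8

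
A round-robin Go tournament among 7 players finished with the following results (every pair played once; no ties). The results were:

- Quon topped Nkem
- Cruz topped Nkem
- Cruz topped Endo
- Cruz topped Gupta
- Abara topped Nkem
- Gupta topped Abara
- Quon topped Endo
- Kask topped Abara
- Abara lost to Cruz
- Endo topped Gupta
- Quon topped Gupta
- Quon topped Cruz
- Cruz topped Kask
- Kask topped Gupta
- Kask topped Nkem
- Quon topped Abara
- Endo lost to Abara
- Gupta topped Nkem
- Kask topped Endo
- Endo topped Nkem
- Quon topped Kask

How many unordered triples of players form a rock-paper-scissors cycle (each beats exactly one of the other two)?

1

Win totals: Nkem 0, Endo 2, Gupta 2, Abara 2, Kask 4, Quon 6, Cruz 5.
A player with w wins dominates both others in C(w,2) triples; summing gives 0 + 1 + 1 + 1 + 6 + 15 + 10 = 34 transitive triples.
Total triples C(7,3) = 35, so cyclic triples = 35 − 34 = 1.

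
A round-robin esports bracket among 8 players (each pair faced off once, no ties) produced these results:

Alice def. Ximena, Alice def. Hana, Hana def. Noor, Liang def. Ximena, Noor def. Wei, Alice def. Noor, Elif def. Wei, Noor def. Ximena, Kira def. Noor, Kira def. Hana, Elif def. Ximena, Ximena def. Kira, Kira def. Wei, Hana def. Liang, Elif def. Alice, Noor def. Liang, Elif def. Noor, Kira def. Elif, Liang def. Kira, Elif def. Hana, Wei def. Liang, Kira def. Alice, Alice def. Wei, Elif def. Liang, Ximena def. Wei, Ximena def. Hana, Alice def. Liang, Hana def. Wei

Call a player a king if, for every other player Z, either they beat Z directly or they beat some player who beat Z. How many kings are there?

Kira reaches everyone (king).
Alice cannot reach Elif in two steps.
Wei cannot reach Alice, Hana, Noor, Elif in two steps.
Hana cannot reach Alice, Elif in two steps.
Ximena reaches everyone (king).
Noor cannot reach Alice, Elif in two steps.
Liang reaches everyone (king).
Elif reaches everyone (king).
Kings: Kira, Ximena, Liang, Elif — 4.

4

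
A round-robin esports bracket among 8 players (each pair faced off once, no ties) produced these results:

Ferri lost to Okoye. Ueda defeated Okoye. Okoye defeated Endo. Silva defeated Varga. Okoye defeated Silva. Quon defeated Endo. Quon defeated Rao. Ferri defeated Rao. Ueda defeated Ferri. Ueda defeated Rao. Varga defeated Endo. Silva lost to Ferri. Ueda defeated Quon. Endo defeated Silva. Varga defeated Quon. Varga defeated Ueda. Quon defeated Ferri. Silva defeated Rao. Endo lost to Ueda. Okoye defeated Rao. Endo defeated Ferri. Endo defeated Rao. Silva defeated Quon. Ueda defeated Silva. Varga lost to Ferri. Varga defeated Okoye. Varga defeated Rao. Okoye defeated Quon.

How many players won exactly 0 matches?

1

Win totals: Rao 0, Ueda 6, Ferri 3, Okoye 5, Quon 3, Endo 3, Silva 3, Varga 5.
Exactly 0: Rao — 1 player.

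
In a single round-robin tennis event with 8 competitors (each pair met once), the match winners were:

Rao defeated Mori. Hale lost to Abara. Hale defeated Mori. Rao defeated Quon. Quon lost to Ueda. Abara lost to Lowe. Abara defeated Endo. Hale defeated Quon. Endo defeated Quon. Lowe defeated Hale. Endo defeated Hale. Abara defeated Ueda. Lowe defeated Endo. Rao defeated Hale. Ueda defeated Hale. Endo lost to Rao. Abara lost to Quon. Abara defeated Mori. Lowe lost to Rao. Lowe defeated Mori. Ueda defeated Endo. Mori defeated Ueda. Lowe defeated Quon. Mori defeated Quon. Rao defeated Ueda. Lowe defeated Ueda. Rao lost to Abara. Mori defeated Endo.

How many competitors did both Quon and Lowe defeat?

1

Quon beat: Abara.
Lowe beat: Quon, Mori, Ueda, Endo, Hale, Abara.
Both beat: Abara — 1.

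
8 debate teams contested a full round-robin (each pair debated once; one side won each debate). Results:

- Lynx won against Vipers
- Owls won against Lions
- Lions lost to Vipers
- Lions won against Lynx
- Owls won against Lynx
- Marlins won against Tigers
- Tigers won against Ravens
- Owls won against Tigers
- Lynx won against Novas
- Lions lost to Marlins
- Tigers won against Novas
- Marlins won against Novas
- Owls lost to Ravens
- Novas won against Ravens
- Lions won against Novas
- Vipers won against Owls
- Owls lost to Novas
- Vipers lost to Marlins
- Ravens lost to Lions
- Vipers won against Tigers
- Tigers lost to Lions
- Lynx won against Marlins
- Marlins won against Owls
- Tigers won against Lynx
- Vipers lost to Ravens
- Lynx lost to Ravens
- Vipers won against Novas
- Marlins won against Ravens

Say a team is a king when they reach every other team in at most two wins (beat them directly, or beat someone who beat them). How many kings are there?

Ravens reaches everyone (king).
Tigers cannot reach Lions in two steps.
Novas cannot reach Marlins in two steps.
Marlins reaches everyone (king).
Owls reaches everyone (king).
Vipers cannot reach Marlins in two steps.
Lions reaches everyone (king).
Lynx reaches everyone (king).
Kings: Ravens, Marlins, Owls, Lions, Lynx — 5.

5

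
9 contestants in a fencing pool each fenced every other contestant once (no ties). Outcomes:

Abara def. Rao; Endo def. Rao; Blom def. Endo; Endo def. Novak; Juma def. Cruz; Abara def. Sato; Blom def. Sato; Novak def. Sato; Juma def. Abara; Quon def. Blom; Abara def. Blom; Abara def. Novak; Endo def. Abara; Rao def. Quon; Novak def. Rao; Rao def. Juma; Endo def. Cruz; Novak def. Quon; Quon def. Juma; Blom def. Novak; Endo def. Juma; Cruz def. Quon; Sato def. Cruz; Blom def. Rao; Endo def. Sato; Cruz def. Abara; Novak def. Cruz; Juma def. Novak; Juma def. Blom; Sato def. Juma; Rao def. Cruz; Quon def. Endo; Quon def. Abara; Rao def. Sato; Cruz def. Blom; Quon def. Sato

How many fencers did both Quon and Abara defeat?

2

Quon beat: Blom, Sato, Endo, Juma, Abara.
Abara beat: Blom, Sato, Novak, Rao.
Both beat: Blom, Sato — 2.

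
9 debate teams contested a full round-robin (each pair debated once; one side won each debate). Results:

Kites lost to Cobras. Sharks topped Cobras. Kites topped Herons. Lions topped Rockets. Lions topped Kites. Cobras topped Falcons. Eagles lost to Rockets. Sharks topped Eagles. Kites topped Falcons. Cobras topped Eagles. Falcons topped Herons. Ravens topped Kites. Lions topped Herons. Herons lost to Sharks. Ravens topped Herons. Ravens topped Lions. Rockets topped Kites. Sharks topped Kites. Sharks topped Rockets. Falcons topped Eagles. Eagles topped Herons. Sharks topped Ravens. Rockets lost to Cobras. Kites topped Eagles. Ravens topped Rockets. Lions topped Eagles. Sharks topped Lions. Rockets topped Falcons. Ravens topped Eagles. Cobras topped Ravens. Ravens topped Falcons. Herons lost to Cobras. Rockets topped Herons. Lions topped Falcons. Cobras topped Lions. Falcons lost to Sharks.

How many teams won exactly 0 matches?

Win totals: Falcons 2, Sharks 8, Ravens 6, Rockets 4, Lions 5, Kites 3, Herons 0, Eagles 1, Cobras 7.
Exactly 0: Herons — 1 team.

1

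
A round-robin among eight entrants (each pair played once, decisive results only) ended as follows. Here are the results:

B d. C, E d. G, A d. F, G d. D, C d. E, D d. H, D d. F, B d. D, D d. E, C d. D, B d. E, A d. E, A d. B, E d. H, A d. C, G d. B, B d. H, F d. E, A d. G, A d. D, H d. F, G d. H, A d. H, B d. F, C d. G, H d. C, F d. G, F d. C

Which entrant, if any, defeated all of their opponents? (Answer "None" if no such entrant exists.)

A

A has 7 wins out of 7 opponents — a perfect record.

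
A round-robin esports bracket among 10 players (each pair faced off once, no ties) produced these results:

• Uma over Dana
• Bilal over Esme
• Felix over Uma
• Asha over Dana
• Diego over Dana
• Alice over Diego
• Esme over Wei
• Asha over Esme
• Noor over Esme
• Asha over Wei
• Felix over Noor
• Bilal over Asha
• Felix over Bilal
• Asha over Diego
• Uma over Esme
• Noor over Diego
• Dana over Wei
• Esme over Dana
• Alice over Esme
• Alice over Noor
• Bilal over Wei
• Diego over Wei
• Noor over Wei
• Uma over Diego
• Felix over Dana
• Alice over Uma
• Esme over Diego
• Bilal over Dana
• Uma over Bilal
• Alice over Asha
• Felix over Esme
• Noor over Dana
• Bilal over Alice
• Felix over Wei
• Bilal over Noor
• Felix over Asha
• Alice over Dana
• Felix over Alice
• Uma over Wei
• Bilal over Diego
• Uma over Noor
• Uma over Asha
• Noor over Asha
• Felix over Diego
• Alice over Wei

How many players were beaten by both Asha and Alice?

4

Asha beat: Diego, Esme, Dana, Wei.
Alice beat: Asha, Diego, Noor, Esme, Dana, Wei, Uma.
Both beat: Diego, Esme, Dana, Wei — 4.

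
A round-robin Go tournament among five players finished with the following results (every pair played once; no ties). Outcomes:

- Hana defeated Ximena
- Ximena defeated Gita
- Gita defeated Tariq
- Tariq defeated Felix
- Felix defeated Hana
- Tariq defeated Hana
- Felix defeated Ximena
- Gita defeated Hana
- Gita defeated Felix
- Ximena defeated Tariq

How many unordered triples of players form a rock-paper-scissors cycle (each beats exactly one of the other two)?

4

Win totals: Ximena 2, Tariq 2, Gita 3, Felix 2, Hana 1.
A player with w wins dominates both others in C(w,2) triples; summing gives 1 + 1 + 3 + 1 + 0 = 6 transitive triples.
Total triples C(5,3) = 10, so cyclic triples = 10 − 6 = 4.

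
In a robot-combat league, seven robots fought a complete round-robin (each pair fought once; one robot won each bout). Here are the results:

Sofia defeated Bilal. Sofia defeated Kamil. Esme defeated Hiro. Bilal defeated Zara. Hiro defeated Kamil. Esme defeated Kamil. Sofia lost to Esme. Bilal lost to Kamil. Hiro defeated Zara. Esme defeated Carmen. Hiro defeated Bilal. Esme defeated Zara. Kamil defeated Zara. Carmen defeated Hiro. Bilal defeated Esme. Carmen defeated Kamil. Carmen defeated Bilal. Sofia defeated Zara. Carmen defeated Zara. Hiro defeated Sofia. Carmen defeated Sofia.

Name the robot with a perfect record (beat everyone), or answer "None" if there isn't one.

None

Highest win total is Esme with 5 (out of 6 possible).
Esme lost to Bilal, so no robot went undefeated.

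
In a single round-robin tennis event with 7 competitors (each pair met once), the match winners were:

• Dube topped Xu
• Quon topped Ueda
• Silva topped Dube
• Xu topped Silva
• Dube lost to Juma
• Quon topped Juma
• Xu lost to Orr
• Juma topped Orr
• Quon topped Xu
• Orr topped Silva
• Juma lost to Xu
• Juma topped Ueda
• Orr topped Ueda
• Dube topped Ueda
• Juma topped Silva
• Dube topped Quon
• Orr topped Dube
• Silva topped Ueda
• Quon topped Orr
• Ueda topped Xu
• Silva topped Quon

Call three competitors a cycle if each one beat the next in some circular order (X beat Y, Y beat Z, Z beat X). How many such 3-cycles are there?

Win totals: Quon 4, Dube 3, Juma 4, Xu 2, Orr 4, Ueda 1, Silva 3.
A competitor with w wins dominates both others in C(w,2) triples; summing gives 6 + 3 + 6 + 1 + 6 + 0 + 3 = 25 transitive triples.
Total triples C(7,3) = 35, so cyclic triples = 35 − 25 = 10.

10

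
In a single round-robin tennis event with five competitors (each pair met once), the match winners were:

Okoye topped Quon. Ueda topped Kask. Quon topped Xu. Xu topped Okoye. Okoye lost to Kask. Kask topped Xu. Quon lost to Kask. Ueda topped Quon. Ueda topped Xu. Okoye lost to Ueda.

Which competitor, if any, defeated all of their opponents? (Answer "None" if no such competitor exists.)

Ueda has 4 wins out of 4 opponents — a perfect record.

Ueda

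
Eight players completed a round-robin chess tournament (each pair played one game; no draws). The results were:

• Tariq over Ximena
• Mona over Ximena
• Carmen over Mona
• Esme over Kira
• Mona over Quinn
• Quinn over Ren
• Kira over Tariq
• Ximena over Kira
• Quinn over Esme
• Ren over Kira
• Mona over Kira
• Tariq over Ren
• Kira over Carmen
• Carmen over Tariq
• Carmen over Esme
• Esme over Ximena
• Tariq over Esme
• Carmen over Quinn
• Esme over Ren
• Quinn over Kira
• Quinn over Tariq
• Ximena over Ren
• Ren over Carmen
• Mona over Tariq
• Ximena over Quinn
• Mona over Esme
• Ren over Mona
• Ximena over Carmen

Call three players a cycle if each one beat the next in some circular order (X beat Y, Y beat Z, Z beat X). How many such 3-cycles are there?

18

Win totals: Kira 2, Esme 3, Quinn 4, Tariq 3, Carmen 4, Mona 5, Ren 3, Ximena 4.
A player with w wins dominates both others in C(w,2) triples; summing gives 1 + 3 + 6 + 3 + 6 + 10 + 3 + 6 = 38 transitive triples.
Total triples C(8,3) = 56, so cyclic triples = 56 − 38 = 18.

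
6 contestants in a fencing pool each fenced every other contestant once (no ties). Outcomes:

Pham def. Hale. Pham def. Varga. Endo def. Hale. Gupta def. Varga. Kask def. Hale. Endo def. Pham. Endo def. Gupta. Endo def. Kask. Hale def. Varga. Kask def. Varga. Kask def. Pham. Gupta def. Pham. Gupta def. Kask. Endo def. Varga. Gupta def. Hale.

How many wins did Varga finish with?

0

Varga's results: beat no one; lost to Endo, Gupta, Hale, Kask, Pham.
That is 0 wins.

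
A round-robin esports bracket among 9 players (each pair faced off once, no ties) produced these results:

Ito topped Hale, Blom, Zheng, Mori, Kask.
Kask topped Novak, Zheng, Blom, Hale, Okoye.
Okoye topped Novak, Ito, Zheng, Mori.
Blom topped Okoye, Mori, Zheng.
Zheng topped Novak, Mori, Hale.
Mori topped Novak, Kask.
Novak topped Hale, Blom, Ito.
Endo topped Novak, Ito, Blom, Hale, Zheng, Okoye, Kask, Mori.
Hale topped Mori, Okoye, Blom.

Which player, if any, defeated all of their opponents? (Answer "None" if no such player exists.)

Endo

Endo has 8 wins out of 8 opponents — a perfect record.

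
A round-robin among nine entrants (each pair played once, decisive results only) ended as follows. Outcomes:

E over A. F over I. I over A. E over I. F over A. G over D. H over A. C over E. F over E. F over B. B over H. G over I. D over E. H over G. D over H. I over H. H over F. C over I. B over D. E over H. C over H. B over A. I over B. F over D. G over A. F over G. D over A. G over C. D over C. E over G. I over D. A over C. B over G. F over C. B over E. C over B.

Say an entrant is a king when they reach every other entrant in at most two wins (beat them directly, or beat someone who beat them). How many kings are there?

A cannot reach D, F, G in two steps.
B reaches everyone (king).
C reaches everyone (king).
D reaches everyone (king).
E reaches everyone (king).
F reaches everyone (king).
G cannot reach F in two steps.
H reaches everyone (king).
I reaches everyone (king).
Kings: B, C, D, E, F, H, I — 7.

7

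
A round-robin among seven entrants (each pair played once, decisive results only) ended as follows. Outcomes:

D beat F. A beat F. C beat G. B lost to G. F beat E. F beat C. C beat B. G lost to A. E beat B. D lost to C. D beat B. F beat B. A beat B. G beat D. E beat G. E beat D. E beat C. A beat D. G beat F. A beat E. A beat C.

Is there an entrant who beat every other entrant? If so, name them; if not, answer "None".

A has 6 wins out of 6 opponents — a perfect record.

A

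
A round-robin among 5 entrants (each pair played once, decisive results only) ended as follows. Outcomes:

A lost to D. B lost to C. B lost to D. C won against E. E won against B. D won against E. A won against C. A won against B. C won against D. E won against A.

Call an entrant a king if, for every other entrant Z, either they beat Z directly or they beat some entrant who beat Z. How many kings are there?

3

A reaches everyone (king).
B cannot reach A, C, D, E in two steps.
C reaches everyone (king).
D reaches everyone (king).
E cannot reach D in two steps.
Kings: A, C, D — 3.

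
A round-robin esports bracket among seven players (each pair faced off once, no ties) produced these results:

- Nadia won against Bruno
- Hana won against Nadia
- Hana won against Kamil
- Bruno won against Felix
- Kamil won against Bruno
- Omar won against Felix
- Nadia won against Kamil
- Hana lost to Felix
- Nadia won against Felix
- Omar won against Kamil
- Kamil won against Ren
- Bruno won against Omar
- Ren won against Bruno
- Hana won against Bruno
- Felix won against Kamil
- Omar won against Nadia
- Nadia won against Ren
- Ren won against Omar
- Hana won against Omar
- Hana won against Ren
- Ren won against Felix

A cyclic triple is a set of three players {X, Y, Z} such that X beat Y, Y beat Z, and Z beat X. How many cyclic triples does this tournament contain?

10

Win totals: Hana 5, Nadia 4, Kamil 2, Bruno 2, Omar 3, Felix 2, Ren 3.
A player with w wins dominates both others in C(w,2) triples; summing gives 10 + 6 + 1 + 1 + 3 + 1 + 3 = 25 transitive triples.
Total triples C(7,3) = 35, so cyclic triples = 35 − 25 = 10.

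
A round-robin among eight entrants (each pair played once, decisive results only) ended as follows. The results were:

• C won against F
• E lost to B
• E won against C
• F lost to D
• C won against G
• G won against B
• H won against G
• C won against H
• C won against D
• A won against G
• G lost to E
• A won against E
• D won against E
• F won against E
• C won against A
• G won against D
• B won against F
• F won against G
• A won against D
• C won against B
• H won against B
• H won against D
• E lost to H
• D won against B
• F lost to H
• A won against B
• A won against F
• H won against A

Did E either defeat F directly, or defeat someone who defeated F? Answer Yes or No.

E did not beat F directly.
E beat C, G. Of those, C beat F.

Yes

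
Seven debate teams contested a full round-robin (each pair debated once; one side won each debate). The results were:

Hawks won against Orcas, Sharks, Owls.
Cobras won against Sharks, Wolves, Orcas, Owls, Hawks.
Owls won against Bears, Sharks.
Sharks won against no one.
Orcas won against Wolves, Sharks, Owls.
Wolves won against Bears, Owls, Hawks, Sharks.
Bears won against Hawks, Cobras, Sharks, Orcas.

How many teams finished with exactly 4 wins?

Win totals: Sharks 0, Owls 2, Cobras 5, Bears 4, Orcas 3, Wolves 4, Hawks 3.
Exactly 4: Bears, Wolves — 2 teams.

2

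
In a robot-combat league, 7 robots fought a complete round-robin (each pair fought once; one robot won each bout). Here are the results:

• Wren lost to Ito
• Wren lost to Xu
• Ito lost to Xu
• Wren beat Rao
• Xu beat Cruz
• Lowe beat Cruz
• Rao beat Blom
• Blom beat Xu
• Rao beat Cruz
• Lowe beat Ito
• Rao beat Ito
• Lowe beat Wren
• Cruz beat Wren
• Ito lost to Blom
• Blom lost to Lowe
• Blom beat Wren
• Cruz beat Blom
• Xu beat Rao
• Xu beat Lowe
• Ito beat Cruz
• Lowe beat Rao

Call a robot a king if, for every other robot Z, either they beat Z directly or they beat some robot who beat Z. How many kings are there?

3

Wren cannot reach Lowe, Xu in two steps.
Blom reaches everyone (king).
Lowe reaches everyone (king).
Cruz cannot reach Lowe in two steps.
Rao cannot reach Lowe in two steps.
Ito cannot reach Lowe, Xu in two steps.
Xu reaches everyone (king).
Kings: Blom, Lowe, Xu — 3.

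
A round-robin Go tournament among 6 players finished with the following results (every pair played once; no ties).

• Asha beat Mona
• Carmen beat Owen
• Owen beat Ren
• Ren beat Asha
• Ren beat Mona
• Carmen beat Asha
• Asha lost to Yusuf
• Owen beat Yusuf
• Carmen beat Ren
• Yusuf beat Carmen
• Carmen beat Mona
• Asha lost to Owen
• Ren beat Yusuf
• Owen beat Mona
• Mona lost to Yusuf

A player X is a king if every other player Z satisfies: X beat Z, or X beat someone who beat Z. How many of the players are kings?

Asha cannot reach Carmen, Owen, Ren, Yusuf in two steps.
Carmen reaches everyone (king).
Owen reaches everyone (king).
Ren cannot reach Owen in two steps.
Yusuf reaches everyone (king).
Mona cannot reach Asha, Carmen, Owen, Ren, Yusuf in two steps.
Kings: Carmen, Owen, Yusuf — 3.

3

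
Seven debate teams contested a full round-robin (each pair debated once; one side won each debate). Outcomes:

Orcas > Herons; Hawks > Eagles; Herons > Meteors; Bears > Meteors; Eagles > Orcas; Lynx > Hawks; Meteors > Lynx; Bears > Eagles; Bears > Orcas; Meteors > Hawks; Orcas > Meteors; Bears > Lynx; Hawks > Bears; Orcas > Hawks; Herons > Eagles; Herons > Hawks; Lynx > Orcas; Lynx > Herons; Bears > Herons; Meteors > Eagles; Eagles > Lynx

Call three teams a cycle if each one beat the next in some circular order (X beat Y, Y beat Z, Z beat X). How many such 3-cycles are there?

Win totals: Eagles 2, Lynx 3, Herons 3, Orcas 3, Meteors 3, Bears 5, Hawks 2.
A team with w wins dominates both others in C(w,2) triples; summing gives 1 + 3 + 3 + 3 + 3 + 10 + 1 = 24 transitive triples.
Total triples C(7,3) = 35, so cyclic triples = 35 − 24 = 11.

11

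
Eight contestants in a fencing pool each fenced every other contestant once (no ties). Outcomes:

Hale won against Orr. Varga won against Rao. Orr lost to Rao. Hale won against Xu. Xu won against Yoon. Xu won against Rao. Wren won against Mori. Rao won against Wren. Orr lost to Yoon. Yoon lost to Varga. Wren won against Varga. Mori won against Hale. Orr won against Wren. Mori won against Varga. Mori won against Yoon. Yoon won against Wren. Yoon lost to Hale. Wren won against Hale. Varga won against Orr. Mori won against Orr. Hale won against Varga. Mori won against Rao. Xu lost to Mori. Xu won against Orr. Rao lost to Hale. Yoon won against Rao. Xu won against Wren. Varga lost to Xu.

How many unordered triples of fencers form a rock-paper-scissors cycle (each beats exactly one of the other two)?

Win totals: Yoon 3, Rao 2, Xu 5, Hale 5, Varga 3, Wren 3, Mori 6, Orr 1.
A fencer with w wins dominates both others in C(w,2) triples; summing gives 3 + 1 + 10 + 10 + 3 + 3 + 15 + 0 = 45 transitive triples.
Total triples C(8,3) = 56, so cyclic triples = 56 − 45 = 11.

11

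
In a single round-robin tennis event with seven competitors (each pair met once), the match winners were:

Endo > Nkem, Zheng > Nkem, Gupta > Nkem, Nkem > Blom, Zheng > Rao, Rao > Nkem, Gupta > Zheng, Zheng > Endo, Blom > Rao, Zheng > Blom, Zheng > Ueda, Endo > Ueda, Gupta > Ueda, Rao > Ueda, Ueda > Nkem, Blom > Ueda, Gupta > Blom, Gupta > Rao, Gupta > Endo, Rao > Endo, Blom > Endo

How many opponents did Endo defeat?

2

Endo's results: beat Ueda, Nkem; lost to Zheng, Blom, Rao, Gupta.
That is 2 wins.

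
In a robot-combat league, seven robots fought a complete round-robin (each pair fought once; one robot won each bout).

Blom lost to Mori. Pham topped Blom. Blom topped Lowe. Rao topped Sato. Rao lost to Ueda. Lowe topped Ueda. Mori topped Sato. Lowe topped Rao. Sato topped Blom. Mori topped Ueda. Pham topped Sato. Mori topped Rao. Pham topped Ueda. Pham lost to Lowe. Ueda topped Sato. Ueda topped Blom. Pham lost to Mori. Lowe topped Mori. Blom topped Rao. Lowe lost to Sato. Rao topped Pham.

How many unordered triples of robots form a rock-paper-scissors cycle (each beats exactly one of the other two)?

10

Win totals: Rao 2, Lowe 4, Pham 3, Sato 2, Blom 2, Ueda 3, Mori 5.
A robot with w wins dominates both others in C(w,2) triples; summing gives 1 + 6 + 3 + 1 + 1 + 3 + 10 = 25 transitive triples.
Total triples C(7,3) = 35, so cyclic triples = 35 − 25 = 10.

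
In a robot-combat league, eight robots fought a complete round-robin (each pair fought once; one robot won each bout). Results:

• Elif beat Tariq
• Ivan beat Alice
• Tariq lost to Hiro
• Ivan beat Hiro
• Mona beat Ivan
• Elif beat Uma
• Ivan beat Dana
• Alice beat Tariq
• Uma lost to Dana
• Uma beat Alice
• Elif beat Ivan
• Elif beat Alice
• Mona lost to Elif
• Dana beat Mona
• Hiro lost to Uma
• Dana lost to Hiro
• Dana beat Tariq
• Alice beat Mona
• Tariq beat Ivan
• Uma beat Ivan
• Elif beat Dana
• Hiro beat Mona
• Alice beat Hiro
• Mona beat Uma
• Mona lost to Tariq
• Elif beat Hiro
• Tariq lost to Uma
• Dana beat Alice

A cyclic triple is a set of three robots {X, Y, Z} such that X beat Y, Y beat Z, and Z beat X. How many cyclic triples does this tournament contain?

12

Win totals: Elif 7, Mona 2, Uma 4, Dana 4, Alice 3, Hiro 3, Ivan 3, Tariq 2.
A robot with w wins dominates both others in C(w,2) triples; summing gives 21 + 1 + 6 + 6 + 3 + 3 + 3 + 1 = 44 transitive triples.
Total triples C(8,3) = 56, so cyclic triples = 56 − 44 = 12.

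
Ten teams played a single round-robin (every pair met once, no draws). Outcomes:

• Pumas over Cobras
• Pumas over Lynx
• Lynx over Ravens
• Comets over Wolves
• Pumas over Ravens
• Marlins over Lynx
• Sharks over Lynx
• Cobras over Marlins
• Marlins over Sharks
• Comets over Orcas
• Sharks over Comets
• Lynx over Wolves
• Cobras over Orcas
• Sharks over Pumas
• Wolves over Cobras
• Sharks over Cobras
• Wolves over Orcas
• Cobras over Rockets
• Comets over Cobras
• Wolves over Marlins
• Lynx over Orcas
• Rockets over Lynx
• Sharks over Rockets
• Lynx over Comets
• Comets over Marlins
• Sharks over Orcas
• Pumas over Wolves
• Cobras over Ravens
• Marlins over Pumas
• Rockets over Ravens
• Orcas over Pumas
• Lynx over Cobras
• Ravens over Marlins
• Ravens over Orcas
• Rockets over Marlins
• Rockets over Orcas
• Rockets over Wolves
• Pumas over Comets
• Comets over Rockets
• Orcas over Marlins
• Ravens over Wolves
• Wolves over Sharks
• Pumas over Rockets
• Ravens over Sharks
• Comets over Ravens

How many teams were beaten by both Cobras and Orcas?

Cobras beat: Ravens, Orcas, Rockets, Marlins.
Orcas beat: Pumas, Marlins.
Both beat: Marlins — 1.

1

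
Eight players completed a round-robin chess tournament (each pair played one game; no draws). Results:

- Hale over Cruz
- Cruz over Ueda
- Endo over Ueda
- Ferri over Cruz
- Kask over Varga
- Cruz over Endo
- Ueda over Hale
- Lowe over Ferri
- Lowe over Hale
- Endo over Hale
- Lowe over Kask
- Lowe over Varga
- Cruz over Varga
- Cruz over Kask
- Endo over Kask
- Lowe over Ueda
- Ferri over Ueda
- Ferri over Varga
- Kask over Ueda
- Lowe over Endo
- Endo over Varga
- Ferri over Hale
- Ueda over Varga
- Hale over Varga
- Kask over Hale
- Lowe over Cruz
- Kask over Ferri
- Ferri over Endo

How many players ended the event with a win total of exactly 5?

Win totals: Endo 4, Hale 2, Ferri 5, Varga 0, Ueda 2, Kask 4, Cruz 4, Lowe 7.
Exactly 5: Ferri — 1 player.

1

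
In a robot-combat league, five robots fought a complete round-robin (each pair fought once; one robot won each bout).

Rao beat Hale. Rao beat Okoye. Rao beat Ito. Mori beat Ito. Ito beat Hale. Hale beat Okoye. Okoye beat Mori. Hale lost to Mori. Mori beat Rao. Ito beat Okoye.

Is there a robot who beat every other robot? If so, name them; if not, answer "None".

None

Highest win total is Rao with 3 (out of 4 possible).
Rao lost to Mori, so no robot went undefeated.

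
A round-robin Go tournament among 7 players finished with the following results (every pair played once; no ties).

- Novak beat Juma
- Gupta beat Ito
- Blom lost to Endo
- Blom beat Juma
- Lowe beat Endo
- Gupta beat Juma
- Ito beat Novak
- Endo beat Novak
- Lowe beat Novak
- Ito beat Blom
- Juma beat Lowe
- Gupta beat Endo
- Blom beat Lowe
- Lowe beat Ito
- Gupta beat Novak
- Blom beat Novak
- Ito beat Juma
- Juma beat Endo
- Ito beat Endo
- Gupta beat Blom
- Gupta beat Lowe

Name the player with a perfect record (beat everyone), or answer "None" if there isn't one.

Gupta

Gupta has 6 wins out of 6 opponents — a perfect record.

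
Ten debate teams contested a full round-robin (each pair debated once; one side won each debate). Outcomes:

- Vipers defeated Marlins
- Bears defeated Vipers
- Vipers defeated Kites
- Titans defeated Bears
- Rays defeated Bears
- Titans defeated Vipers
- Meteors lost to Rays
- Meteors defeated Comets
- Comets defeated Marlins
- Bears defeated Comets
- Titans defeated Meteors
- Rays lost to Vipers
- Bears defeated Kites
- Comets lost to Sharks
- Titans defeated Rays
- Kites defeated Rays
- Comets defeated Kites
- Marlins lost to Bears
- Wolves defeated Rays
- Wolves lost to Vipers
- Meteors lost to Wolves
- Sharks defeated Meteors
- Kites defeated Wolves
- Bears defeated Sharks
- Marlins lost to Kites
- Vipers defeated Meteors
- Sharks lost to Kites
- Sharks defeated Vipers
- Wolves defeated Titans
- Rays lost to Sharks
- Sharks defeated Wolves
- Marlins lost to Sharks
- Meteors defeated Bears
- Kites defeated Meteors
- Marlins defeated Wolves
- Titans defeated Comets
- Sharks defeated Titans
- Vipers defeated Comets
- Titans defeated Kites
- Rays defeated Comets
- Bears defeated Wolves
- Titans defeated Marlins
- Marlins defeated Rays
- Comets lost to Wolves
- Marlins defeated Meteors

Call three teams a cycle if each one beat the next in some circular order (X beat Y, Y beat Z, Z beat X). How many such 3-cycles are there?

Win totals: Rays 3, Marlins 3, Meteors 2, Titans 7, Wolves 4, Bears 6, Sharks 7, Kites 5, Vipers 6, Comets 2.
A team with w wins dominates both others in C(w,2) triples; summing gives 3 + 3 + 1 + 21 + 6 + 15 + 21 + 10 + 15 + 1 = 96 transitive triples.
Total triples C(10,3) = 120, so cyclic triples = 120 − 96 = 24.

24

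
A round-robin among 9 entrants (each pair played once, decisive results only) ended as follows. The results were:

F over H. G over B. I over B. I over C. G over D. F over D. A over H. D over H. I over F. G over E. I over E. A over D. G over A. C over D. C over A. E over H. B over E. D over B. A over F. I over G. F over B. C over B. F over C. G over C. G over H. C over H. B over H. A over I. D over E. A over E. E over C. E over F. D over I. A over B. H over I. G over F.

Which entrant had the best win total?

G

Win totals: A 6, B 2, C 4, D 4, E 3, F 4, G 7, H 1, I 5.
G leads with 7 wins (next highest: 6).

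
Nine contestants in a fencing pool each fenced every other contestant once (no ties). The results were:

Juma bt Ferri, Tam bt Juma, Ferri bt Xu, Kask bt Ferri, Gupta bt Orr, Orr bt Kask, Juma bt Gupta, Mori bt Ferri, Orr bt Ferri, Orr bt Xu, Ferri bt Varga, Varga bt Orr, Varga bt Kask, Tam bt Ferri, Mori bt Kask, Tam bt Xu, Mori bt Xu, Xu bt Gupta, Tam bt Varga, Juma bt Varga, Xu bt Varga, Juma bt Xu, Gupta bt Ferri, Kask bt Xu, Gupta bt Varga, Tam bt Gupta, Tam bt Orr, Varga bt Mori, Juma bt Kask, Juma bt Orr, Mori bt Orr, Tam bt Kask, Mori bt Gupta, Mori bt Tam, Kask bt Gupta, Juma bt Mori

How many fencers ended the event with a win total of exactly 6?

1

Win totals: Ferri 2, Tam 7, Orr 3, Kask 3, Juma 7, Gupta 3, Varga 3, Mori 6, Xu 2.
Exactly 6: Mori — 1 fencer.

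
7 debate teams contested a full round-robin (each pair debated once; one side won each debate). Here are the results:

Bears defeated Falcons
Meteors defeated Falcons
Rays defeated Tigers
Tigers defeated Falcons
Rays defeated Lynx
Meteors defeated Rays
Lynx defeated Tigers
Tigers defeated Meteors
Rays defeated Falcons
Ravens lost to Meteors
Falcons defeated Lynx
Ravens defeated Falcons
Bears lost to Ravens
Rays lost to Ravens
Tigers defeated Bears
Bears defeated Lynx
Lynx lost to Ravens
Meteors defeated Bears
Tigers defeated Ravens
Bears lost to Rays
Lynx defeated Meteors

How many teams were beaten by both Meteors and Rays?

2

Meteors beat: Ravens, Bears, Rays, Falcons.
Rays beat: Tigers, Lynx, Bears, Falcons.
Both beat: Bears, Falcons — 2.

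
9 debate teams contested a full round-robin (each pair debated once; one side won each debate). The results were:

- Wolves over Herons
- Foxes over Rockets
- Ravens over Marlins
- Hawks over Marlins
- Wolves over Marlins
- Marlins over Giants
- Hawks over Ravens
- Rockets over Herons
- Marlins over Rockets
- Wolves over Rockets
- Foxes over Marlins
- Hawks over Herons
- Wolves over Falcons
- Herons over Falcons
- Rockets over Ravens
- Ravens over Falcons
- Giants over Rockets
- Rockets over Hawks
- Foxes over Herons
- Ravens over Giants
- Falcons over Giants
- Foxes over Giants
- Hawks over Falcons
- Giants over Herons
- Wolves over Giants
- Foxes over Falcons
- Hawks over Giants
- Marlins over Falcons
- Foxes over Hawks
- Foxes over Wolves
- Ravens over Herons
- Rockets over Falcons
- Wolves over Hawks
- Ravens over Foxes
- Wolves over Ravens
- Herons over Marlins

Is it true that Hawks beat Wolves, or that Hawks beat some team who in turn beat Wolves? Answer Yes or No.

Hawks did not beat Wolves directly.
Hawks beat Giants, Herons, Marlins, Ravens, Falcons, but each of them lost to Wolves. No two-step path.

No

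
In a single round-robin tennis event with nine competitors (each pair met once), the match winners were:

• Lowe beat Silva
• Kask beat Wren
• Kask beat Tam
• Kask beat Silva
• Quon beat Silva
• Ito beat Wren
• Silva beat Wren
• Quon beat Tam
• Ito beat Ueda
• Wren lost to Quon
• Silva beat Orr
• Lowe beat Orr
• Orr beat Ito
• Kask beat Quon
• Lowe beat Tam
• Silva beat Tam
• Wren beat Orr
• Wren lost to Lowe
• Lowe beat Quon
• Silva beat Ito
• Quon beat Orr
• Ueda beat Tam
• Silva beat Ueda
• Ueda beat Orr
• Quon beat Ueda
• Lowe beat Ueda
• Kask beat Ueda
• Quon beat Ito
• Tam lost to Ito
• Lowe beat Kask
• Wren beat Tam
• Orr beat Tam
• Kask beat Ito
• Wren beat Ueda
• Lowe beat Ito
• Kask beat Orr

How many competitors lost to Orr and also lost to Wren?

Orr beat: Tam, Ito.
Wren beat: Ueda, Tam, Orr.
Both beat: Tam — 1.

1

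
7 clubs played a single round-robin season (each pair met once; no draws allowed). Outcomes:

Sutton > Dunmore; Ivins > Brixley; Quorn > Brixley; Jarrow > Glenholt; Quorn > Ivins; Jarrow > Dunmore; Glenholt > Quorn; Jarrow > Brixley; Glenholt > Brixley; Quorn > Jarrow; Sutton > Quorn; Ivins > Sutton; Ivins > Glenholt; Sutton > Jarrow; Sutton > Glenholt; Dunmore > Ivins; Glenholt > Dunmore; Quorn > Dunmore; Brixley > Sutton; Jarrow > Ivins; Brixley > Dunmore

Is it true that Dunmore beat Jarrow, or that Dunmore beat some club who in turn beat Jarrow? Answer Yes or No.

No

Dunmore did not beat Jarrow directly.
Dunmore beat Ivins, but each of them lost to Jarrow. No two-step path.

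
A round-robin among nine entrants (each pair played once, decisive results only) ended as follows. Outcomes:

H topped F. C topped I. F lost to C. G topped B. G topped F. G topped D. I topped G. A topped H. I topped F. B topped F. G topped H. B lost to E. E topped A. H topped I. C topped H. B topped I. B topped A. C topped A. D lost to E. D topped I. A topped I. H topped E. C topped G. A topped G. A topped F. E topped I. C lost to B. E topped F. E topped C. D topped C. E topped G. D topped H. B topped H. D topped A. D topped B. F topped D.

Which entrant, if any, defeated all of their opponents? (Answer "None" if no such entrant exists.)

None

Highest win total is E with 7 (out of 8 possible).
E lost to H, so no entrant went undefeated.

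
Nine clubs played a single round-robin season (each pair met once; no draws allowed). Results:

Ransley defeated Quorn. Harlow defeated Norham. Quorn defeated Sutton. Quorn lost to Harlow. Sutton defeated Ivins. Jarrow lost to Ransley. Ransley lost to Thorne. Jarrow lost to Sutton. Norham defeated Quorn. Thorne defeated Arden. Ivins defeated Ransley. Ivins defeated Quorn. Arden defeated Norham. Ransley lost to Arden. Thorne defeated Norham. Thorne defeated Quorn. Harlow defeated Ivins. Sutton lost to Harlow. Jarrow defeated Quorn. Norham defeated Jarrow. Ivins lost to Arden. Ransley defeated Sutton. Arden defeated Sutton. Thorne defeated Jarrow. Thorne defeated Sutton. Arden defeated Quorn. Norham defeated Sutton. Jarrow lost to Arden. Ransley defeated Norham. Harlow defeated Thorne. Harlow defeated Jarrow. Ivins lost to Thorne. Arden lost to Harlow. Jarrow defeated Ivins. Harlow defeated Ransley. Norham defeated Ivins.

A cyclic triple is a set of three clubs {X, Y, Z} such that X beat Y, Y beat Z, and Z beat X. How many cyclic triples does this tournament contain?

Win totals: Ransley 4, Ivins 2, Norham 4, Harlow 8, Sutton 2, Thorne 7, Jarrow 2, Quorn 1, Arden 6.
A club with w wins dominates both others in C(w,2) triples; summing gives 6 + 1 + 6 + 28 + 1 + 21 + 1 + 0 + 15 = 79 transitive triples.
Total triples C(9,3) = 84, so cyclic triples = 84 − 79 = 5.

5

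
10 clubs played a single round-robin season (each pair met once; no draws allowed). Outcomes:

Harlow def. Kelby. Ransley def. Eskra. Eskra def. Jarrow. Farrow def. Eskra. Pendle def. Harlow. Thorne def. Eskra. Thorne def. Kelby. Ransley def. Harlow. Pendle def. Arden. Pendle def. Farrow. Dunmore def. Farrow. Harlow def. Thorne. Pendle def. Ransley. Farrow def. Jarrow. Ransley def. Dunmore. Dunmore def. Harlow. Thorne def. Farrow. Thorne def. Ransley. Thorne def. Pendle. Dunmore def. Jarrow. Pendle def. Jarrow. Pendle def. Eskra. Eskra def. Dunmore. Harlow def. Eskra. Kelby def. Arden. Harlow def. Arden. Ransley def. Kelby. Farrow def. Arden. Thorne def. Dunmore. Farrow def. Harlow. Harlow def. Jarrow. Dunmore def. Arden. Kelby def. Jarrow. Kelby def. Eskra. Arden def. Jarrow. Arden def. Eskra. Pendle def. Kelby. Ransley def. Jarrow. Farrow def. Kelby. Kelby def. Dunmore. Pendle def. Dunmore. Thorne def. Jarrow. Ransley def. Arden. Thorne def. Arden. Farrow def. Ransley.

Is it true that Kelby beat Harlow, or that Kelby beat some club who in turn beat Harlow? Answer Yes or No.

Kelby did not beat Harlow directly.
Kelby beat Arden, Eskra, Jarrow, Dunmore. Of those, Dunmore beat Harlow.

Yes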